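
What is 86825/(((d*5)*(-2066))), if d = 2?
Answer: -17365/4132 ≈ -4.2026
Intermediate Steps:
86825/(((d*5)*(-2066))) = 86825/(((2*5)*(-2066))) = 86825/((10*(-2066))) = 86825/(-20660) = 86825*(-1/20660) = -17365/4132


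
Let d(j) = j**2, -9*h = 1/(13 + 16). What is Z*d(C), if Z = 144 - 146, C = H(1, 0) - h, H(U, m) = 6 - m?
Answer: -4910978/68121 ≈ -72.092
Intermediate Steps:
h = -1/261 (h = -1/(9*(13 + 16)) = -1/9/29 = -1/9*1/29 = -1/261 ≈ -0.0038314)
C = 1567/261 (C = (6 - 1*0) - 1*(-1/261) = (6 + 0) + 1/261 = 6 + 1/261 = 1567/261 ≈ 6.0038)
Z = -2
Z*d(C) = -2*(1567/261)**2 = -2*2455489/68121 = -4910978/68121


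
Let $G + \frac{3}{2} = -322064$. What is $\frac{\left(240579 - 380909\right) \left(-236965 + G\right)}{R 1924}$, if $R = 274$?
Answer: $\frac{78448750065}{527176} \approx 1.4881 \cdot 10^{5}$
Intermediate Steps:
$G = - \frac{644131}{2}$ ($G = - \frac{3}{2} - 322064 = - \frac{644131}{2} \approx -3.2207 \cdot 10^{5}$)
$\frac{\left(240579 - 380909\right) \left(-236965 + G\right)}{R 1924} = \frac{\left(240579 - 380909\right) \left(-236965 - \frac{644131}{2}\right)}{274 \cdot 1924} = \frac{\left(-140330\right) \left(- \frac{1118061}{2}\right)}{527176} = 78448750065 \cdot \frac{1}{527176} = \frac{78448750065}{527176}$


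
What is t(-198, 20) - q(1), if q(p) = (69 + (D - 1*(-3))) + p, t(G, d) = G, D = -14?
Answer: -257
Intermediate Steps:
q(p) = 58 + p (q(p) = (69 + (-14 - 1*(-3))) + p = (69 + (-14 + 3)) + p = (69 - 11) + p = 58 + p)
t(-198, 20) - q(1) = -198 - (58 + 1) = -198 - 1*59 = -198 - 59 = -257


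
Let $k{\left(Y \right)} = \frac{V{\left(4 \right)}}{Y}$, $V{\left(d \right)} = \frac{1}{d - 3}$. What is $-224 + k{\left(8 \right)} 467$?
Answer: $- \frac{1325}{8} \approx -165.63$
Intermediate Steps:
$V{\left(d \right)} = \frac{1}{-3 + d}$
$k{\left(Y \right)} = \frac{1}{Y}$ ($k{\left(Y \right)} = \frac{1}{\left(-3 + 4\right) Y} = \frac{1}{1 Y} = 1 \frac{1}{Y} = \frac{1}{Y}$)
$-224 + k{\left(8 \right)} 467 = -224 + \frac{1}{8} \cdot 467 = -224 + \frac{467}{8} = - \frac{1325}{8}$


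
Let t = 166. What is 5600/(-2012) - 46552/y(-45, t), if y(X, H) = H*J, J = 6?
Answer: -6202514/125247 ≈ -49.522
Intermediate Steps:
y(X, H) = 6*H (y(X, H) = H*6 = 6*H)
5600/(-2012) - 46552/y(-45, t) = 5600/(-2012) - 46552/(6*166) = 5600*(-1/2012) - 46552/996 = -1400/503 - 46552*1/996 = -1400/503 - 11638/249 = -6202514/125247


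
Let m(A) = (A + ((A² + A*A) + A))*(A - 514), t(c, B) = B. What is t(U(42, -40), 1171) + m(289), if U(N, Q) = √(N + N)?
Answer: -37713329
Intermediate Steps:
U(N, Q) = √2*√N (U(N, Q) = √(2*N) = √2*√N)
m(A) = (-514 + A)*(2*A + 2*A²) (m(A) = (A + ((A² + A²) + A))*(-514 + A) = (A + (2*A² + A))*(-514 + A) = (A + (A + 2*A²))*(-514 + A) = (2*A + 2*A²)*(-514 + A) = (-514 + A)*(2*A + 2*A²))
t(U(42, -40), 1171) + m(289) = 1171 + 2*289*(-514 + 289² - 513*289) = 1171 + 2*289*(-514 + 83521 - 148257) = 1171 + 2*289*(-65250) = 1171 - 37714500 = -37713329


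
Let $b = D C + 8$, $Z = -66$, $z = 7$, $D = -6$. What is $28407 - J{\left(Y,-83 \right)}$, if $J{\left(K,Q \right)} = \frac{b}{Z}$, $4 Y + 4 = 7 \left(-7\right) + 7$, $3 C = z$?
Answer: $\frac{312476}{11} \approx 28407.0$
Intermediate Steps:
$C = \frac{7}{3}$ ($C = \frac{1}{3} \cdot 7 = \frac{7}{3} \approx 2.3333$)
$Y = - \frac{23}{2}$ ($Y = -1 + \frac{7 \left(-7\right) + 7}{4} = -1 + \frac{-49 + 7}{4} = -1 + \frac{1}{4} \left(-42\right) = -1 - \frac{21}{2} = - \frac{23}{2} \approx -11.5$)
$b = -6$ ($b = \left(-6\right) \frac{7}{3} + 8 = -14 + 8 = -6$)
$J{\left(K,Q \right)} = \frac{1}{11}$ ($J{\left(K,Q \right)} = - \frac{6}{-66} = \left(-6\right) \left(- \frac{1}{66}\right) = \frac{1}{11}$)
$28407 - J{\left(Y,-83 \right)} = 28407 - \frac{1}{11} = \frac{312476}{11}$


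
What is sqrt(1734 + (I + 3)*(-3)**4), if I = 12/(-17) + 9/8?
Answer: sqrt(9298626)/68 ≈ 44.844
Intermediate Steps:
I = 57/136 (I = 12*(-1/17) + 9*(1/8) = -12/17 + 9/8 = 57/136 ≈ 0.41912)
sqrt(1734 + (I + 3)*(-3)**4) = sqrt(1734 + (57/136 + 3)*(-3)**4) = sqrt(1734 + (465/136)*81) = sqrt(1734 + 37665/136) = sqrt(273489/136) = sqrt(9298626)/68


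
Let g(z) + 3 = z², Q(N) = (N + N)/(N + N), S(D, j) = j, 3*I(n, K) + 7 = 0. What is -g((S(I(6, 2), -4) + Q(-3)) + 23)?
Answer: -397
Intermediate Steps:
I(n, K) = -7/3 (I(n, K) = -7/3 + (⅓)*0 = -7/3 + 0 = -7/3)
Q(N) = 1 (Q(N) = (2*N)/((2*N)) = (2*N)*(1/(2*N)) = 1)
g(z) = -3 + z²
-g((S(I(6, 2), -4) + Q(-3)) + 23) = -(-3 + ((-4 + 1) + 23)²) = -(-3 + (-3 + 23)²) = -(-3 + 20²) = -(-3 + 400) = -1*397 = -397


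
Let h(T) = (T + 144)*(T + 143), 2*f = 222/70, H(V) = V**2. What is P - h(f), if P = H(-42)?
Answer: -94499511/4900 ≈ -19286.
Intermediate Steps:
P = 1764 (P = (-42)**2 = 1764)
f = 111/70 (f = (222/70)/2 = (222*(1/70))/2 = (1/2)*(111/35) = 111/70 ≈ 1.5857)
h(T) = (143 + T)*(144 + T) (h(T) = (144 + T)*(143 + T) = (143 + T)*(144 + T))
P - h(f) = 1764 - (20592 + (111/70)**2 + 287*(111/70)) = 1764 - (20592 + 12321/4900 + 4551/10) = 1764 - 1*103143111/4900 = 1764 - 103143111/4900 = -94499511/4900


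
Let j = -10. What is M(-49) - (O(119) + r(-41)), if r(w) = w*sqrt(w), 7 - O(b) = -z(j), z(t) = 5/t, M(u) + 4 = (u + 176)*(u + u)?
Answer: -24913/2 + 41*I*sqrt(41) ≈ -12457.0 + 262.53*I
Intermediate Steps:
M(u) = -4 + 2*u*(176 + u) (M(u) = -4 + (u + 176)*(u + u) = -4 + (176 + u)*(2*u) = -4 + 2*u*(176 + u))
O(b) = 13/2 (O(b) = 7 - (-1)*5/(-10) = 7 - (-1)*5*(-1/10) = 7 - (-1)*(-1)/2 = 7 - 1*1/2 = 7 - 1/2 = 13/2)
r(w) = w**(3/2)
M(-49) - (O(119) + r(-41)) = (-4 + 2*(-49)**2 + 352*(-49)) - (13/2 + (-41)**(3/2)) = (-4 + 2*2401 - 17248) - (13/2 - 41*I*sqrt(41)) = (-4 + 4802 - 17248) + (-13/2 + 41*I*sqrt(41)) = -12450 + (-13/2 + 41*I*sqrt(41)) = -24913/2 + 41*I*sqrt(41)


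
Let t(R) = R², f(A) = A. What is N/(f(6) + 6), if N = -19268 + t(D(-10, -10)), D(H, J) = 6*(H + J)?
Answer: -1217/3 ≈ -405.67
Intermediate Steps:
D(H, J) = 6*H + 6*J
N = -4868 (N = -19268 + (6*(-10) + 6*(-10))² = -19268 + (-60 - 60)² = -19268 + (-120)² = -19268 + 14400 = -4868)
N/(f(6) + 6) = -4868/(6 + 6) = -4868/12 = -4868*1/12 = -1217/3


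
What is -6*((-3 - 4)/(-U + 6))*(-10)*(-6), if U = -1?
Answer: 360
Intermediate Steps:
-6*((-3 - 4)/(-U + 6))*(-10)*(-6) = -6*((-3 - 4)/(-1*(-1) + 6))*(-10)*(-6) = -6*-7/(1 + 6)*(-10)*(-6) = -6*-7/7*(-10)*(-6) = -6*-7*⅐*(-10)*(-6) = -6*(-1*(-10))*(-6) = -60*(-6) = -6*(-60) = 360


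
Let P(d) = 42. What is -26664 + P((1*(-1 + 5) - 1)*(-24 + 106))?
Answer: -26622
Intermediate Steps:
-26664 + P((1*(-1 + 5) - 1)*(-24 + 106)) = -26664 + 42 = -26622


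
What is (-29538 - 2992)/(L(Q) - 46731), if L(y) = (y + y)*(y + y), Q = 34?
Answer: 32530/42107 ≈ 0.77256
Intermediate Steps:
L(y) = 4*y² (L(y) = (2*y)*(2*y) = 4*y²)
(-29538 - 2992)/(L(Q) - 46731) = (-29538 - 2992)/(4*34² - 46731) = -32530/(4*1156 - 46731) = -32530/(4624 - 46731) = -32530/(-42107) = -32530*(-1/42107) = 32530/42107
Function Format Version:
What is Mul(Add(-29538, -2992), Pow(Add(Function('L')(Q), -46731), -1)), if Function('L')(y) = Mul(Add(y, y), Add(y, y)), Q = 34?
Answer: Rational(32530, 42107) ≈ 0.77256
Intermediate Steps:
Function('L')(y) = Mul(4, Pow(y, 2)) (Function('L')(y) = Mul(Mul(2, y), Mul(2, y)) = Mul(4, Pow(y, 2)))
Mul(Add(-29538, -2992), Pow(Add(Function('L')(Q), -46731), -1)) = Mul(Add(-29538, -2992), Pow(Add(Mul(4, Pow(34, 2)), -46731), -1)) = Mul(-32530, Pow(Add(Mul(4, 1156), -46731), -1)) = Mul(-32530, Pow(Add(4624, -46731), -1)) = Mul(-32530, Pow(-42107, -1)) = Mul(-32530, Rational(-1, 42107)) = Rational(32530, 42107)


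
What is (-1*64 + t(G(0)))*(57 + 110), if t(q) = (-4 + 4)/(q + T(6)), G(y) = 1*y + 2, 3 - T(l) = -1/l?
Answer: -10688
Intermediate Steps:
T(l) = 3 + 1/l (T(l) = 3 - (-1)/l = 3 + 1/l)
G(y) = 2 + y (G(y) = y + 2 = 2 + y)
t(q) = 0 (t(q) = (-4 + 4)/(q + (3 + 1/6)) = 0/(q + (3 + ⅙)) = 0/(q + 19/6) = 0/(19/6 + q) = 0)
(-1*64 + t(G(0)))*(57 + 110) = (-1*64 + 0)*(57 + 110) = (-64 + 0)*167 = -64*167 = -10688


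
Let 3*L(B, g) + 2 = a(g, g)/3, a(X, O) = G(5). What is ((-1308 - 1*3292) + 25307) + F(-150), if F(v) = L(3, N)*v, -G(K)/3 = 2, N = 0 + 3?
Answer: 20907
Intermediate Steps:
N = 3
G(K) = -6 (G(K) = -3*2 = -6)
a(X, O) = -6
L(B, g) = -4/3 (L(B, g) = -⅔ + (-6/3)/3 = -⅔ + (-6*⅓)/3 = -⅔ + (⅓)*(-2) = -⅔ - ⅔ = -4/3)
F(v) = -4*v/3
((-1308 - 1*3292) + 25307) + F(-150) = ((-1308 - 1*3292) + 25307) - 4/3*(-150) = ((-1308 - 3292) + 25307) + 200 = (-4600 + 25307) + 200 = 20707 + 200 = 20907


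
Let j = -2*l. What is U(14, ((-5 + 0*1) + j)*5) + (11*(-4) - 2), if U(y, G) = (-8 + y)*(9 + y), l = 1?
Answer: 92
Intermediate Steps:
j = -2 (j = -2*1 = -2)
U(14, ((-5 + 0*1) + j)*5) + (11*(-4) - 2) = (-72 + 14 + 14²) + (11*(-4) - 2) = (-72 + 14 + 196) + (-44 - 2) = 138 - 46 = 92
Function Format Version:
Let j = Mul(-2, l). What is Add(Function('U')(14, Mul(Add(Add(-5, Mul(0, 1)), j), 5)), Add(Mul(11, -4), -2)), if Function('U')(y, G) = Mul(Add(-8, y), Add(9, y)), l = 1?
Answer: 92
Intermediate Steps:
j = -2 (j = Mul(-2, 1) = -2)
Add(Function('U')(14, Mul(Add(Add(-5, Mul(0, 1)), j), 5)), Add(Mul(11, -4), -2)) = Add(Add(-72, 14, Pow(14, 2)), Add(Mul(11, -4), -2)) = Add(Add(-72, 14, 196), Add(-44, -2)) = Add(138, -46) = 92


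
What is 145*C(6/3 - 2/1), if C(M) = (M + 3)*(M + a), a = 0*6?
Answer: 0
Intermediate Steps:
a = 0
C(M) = M*(3 + M) (C(M) = (M + 3)*(M + 0) = (3 + M)*M = M*(3 + M))
145*C(6/3 - 2/1) = 145*((6/3 - 2/1)*(3 + (6/3 - 2/1))) = 145*((6*(⅓) - 2*1)*(3 + (6*(⅓) - 2*1))) = 145*((2 - 2)*(3 + (2 - 2))) = 145*(0*(3 + 0)) = 145*(0*3) = 145*0 = 0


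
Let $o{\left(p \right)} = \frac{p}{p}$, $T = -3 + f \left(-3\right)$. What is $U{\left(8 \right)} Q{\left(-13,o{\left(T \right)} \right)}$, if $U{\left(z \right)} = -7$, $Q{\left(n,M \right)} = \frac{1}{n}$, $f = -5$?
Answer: $\frac{7}{13} \approx 0.53846$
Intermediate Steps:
$T = 12$ ($T = -3 - -15 = -3 + 15 = 12$)
$o{\left(p \right)} = 1$
$U{\left(8 \right)} Q{\left(-13,o{\left(T \right)} \right)} = - \frac{7}{-13} = \left(-7\right) \left(- \frac{1}{13}\right) = \frac{7}{13}$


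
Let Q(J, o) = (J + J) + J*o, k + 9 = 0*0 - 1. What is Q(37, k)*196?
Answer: -58016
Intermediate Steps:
k = -10 (k = -9 + (0*0 - 1) = -9 + (0 - 1) = -9 - 1 = -10)
Q(J, o) = 2*J + J*o
Q(37, k)*196 = (37*(2 - 10))*196 = (37*(-8))*196 = -296*196 = -58016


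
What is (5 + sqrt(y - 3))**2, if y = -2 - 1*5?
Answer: (5 + I*sqrt(10))**2 ≈ 15.0 + 31.623*I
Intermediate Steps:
y = -7 (y = -2 - 5 = -7)
(5 + sqrt(y - 3))**2 = (5 + sqrt(-7 - 3))**2 = (5 + sqrt(-10))**2 = (5 + I*sqrt(10))**2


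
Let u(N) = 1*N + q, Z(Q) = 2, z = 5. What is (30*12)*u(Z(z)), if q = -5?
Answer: -1080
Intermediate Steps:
u(N) = -5 + N (u(N) = 1*N - 5 = N - 5 = -5 + N)
(30*12)*u(Z(z)) = (30*12)*(-5 + 2) = 360*(-3) = -1080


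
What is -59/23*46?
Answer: -118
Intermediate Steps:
-59/23*46 = -118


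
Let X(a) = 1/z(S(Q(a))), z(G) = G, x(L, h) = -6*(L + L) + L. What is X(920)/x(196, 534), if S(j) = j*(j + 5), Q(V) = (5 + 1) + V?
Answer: -1/1858700536 ≈ -5.3801e-10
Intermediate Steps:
Q(V) = 6 + V
S(j) = j*(5 + j)
x(L, h) = -11*L (x(L, h) = -12*L + L = -11*L)
X(a) = 1/((6 + a)*(11 + a)) (X(a) = 1/((6 + a)*(5 + (6 + a))) = 1/((6 + a)*(11 + a)))
X(920)/x(196, 534) = (1/((6 + 920)*(11 + 920)))/((-11*196)) = (1/(926*931))/(-2156) = ((1/926)*(1/931))*(-1/2156) = (1/862106)*(-1/2156) = -1/1858700536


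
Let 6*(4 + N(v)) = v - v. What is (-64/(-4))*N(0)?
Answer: -64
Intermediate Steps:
N(v) = -4 (N(v) = -4 + (v - v)/6 = -4 + (⅙)*0 = -4 + 0 = -4)
(-64/(-4))*N(0) = -64/(-4)*(-4) = -64*(-1)/4*(-4) = -8*(-2)*(-4) = 16*(-4) = -64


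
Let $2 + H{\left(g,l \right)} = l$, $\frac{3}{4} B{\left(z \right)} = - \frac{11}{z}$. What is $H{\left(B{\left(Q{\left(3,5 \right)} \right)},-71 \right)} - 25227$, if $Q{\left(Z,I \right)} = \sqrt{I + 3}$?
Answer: $-25300$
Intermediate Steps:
$Q{\left(Z,I \right)} = \sqrt{3 + I}$
$B{\left(z \right)} = - \frac{44}{3 z}$ ($B{\left(z \right)} = \frac{4 \left(- \frac{11}{z}\right)}{3} = - \frac{44}{3 z}$)
$H{\left(g,l \right)} = -2 + l$
$H{\left(B{\left(Q{\left(3,5 \right)} \right)},-71 \right)} - 25227 = \left(-2 - 71\right) - 25227 = -73 - 25227 = -25300$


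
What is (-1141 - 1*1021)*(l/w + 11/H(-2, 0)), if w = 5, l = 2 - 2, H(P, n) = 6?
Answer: -11891/3 ≈ -3963.7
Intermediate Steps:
l = 0
(-1141 - 1*1021)*(l/w + 11/H(-2, 0)) = (-1141 - 1*1021)*(0/5 + 11/6) = (-1141 - 1021)*(0*(⅕) + 11*(⅙)) = -2162*(0 + 11/6) = -2162*11/6 = -11891/3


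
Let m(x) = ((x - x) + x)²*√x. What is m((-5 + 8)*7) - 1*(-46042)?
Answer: 46042 + 441*√21 ≈ 48063.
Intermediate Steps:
m(x) = x^(5/2) (m(x) = (0 + x)²*√x = x²*√x = x^(5/2))
m((-5 + 8)*7) - 1*(-46042) = ((-5 + 8)*7)^(5/2) - 1*(-46042) = (3*7)^(5/2) + 46042 = 21^(5/2) + 46042 = 441*√21 + 46042 = 46042 + 441*√21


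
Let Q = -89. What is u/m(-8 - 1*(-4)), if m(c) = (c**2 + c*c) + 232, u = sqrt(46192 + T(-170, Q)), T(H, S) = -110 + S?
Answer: sqrt(45993)/264 ≈ 0.81235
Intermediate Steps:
u = sqrt(45993) (u = sqrt(46192 + (-110 - 89)) = sqrt(46192 - 199) = sqrt(45993) ≈ 214.46)
m(c) = 232 + 2*c**2 (m(c) = (c**2 + c**2) + 232 = 2*c**2 + 232 = 232 + 2*c**2)
u/m(-8 - 1*(-4)) = sqrt(45993)/(232 + 2*(-8 - 1*(-4))**2) = sqrt(45993)/(232 + 2*(-8 + 4)**2) = sqrt(45993)/(232 + 2*(-4)**2) = sqrt(45993)/(232 + 2*16) = sqrt(45993)/(232 + 32) = sqrt(45993)/264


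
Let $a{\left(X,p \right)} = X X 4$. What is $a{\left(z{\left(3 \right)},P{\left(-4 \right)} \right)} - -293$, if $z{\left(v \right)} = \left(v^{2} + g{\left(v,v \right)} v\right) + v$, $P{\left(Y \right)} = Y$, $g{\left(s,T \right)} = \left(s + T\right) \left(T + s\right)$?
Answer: $57893$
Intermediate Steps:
$g{\left(s,T \right)} = \left(T + s\right)^{2}$ ($g{\left(s,T \right)} = \left(T + s\right) \left(T + s\right) = \left(T + s\right)^{2}$)
$z{\left(v \right)} = v + v^{2} + 4 v^{3}$ ($z{\left(v \right)} = \left(v^{2} + \left(v + v\right)^{2} v\right) + v = \left(v^{2} + \left(2 v\right)^{2} v\right) + v = \left(v^{2} + 4 v^{2} v\right) + v = \left(v^{2} + 4 v^{3}\right) + v = v + v^{2} + 4 v^{3}$)
$a{\left(X,p \right)} = 4 X^{2}$ ($a{\left(X,p \right)} = X^{2} \cdot 4 = 4 X^{2}$)
$a{\left(z{\left(3 \right)},P{\left(-4 \right)} \right)} - -293 = 4 \left(3 \left(1 + 3 + 4 \cdot 3^{2}\right)\right)^{2} - -293 = 4 \left(3 \left(1 + 3 + 4 \cdot 9\right)\right)^{2} + 293 = 4 \left(3 \left(1 + 3 + 36\right)\right)^{2} + 293 = 4 \left(3 \cdot 40\right)^{2} + 293 = 4 \cdot 120^{2} + 293 = 4 \cdot 14400 + 293 = 57600 + 293 = 57893$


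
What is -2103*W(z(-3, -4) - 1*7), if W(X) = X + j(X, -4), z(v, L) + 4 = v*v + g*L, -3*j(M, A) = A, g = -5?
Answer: -40658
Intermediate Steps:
j(M, A) = -A/3
z(v, L) = -4 + v² - 5*L (z(v, L) = -4 + (v*v - 5*L) = -4 + (v² - 5*L) = -4 + v² - 5*L)
W(X) = 4/3 + X (W(X) = X - ⅓*(-4) = X + 4/3 = 4/3 + X)
-2103*W(z(-3, -4) - 1*7) = -2103*(4/3 + ((-4 + (-3)² - 5*(-4)) - 1*7)) = -2103*(4/3 + ((-4 + 9 + 20) - 7)) = -2103*(4/3 + (25 - 7)) = -2103*(4/3 + 18) = -2103*58/3 = -40658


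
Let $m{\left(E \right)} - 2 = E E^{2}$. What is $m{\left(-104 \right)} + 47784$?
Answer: $-1077078$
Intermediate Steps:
$m{\left(E \right)} = 2 + E^{3}$ ($m{\left(E \right)} = 2 + E E^{2} = 2 + E^{3}$)
$m{\left(-104 \right)} + 47784 = \left(2 + \left(-104\right)^{3}\right) + 47784 = \left(2 - 1124864\right) + 47784 = -1124862 + 47784 = -1077078$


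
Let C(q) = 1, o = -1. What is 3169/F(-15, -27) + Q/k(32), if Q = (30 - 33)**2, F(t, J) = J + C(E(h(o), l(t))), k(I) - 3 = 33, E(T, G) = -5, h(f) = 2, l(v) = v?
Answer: -6325/52 ≈ -121.63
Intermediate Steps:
k(I) = 36 (k(I) = 3 + 33 = 36)
F(t, J) = 1 + J (F(t, J) = J + 1 = 1 + J)
Q = 9 (Q = (-3)**2 = 9)
3169/F(-15, -27) + Q/k(32) = 3169/(1 - 27) + 9/36 = 3169/(-26) + 9*(1/36) = 3169*(-1/26) + 1/4 = -3169/26 + 1/4 = -6325/52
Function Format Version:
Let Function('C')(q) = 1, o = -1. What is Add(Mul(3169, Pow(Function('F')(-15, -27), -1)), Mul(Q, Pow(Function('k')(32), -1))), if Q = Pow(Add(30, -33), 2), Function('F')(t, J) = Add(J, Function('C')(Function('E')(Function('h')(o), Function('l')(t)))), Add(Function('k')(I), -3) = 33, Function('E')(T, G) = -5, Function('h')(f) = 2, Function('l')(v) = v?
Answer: Rational(-6325, 52) ≈ -121.63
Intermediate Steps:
Function('k')(I) = 36 (Function('k')(I) = Add(3, 33) = 36)
Function('F')(t, J) = Add(1, J) (Function('F')(t, J) = Add(J, 1) = Add(1, J))
Q = 9 (Q = Pow(-3, 2) = 9)
Add(Mul(3169, Pow(Function('F')(-15, -27), -1)), Mul(Q, Pow(Function('k')(32), -1))) = Add(Mul(3169, Pow(Add(1, -27), -1)), Mul(9, Pow(36, -1))) = Add(Mul(3169, Pow(-26, -1)), Mul(9, Rational(1, 36))) = Add(Mul(3169, Rational(-1, 26)), Rational(1, 4)) = Add(Rational(-3169, 26), Rational(1, 4)) = Rational(-6325, 52)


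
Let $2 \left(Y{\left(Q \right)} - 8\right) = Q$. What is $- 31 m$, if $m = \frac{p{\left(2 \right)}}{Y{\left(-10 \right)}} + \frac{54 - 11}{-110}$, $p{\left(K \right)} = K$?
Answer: $- \frac{2821}{330} \approx -8.5485$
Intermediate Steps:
$Y{\left(Q \right)} = 8 + \frac{Q}{2}$
$m = \frac{91}{330}$ ($m = \frac{2}{8 + \frac{1}{2} \left(-10\right)} + \frac{54 - 11}{-110} = \frac{2}{8 - 5} + 43 \left(- \frac{1}{110}\right) = \frac{2}{3} - \frac{43}{110} = \frac{91}{330} \approx 0.27576$)
$- 31 m = \left(-31\right) \frac{91}{330} = - \frac{2821}{330}$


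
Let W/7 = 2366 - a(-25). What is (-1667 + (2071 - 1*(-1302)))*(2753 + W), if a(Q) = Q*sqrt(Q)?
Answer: 32951390 + 1492750*I ≈ 3.2951e+7 + 1.4928e+6*I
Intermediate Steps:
a(Q) = Q**(3/2)
W = 16562 + 875*I (W = 7*(2366 - (-25)**(3/2)) = 7*(2366 - (-125)*I) = 7*(2366 + 125*I) = 16562 + 875*I ≈ 16562.0 + 875.0*I)
(-1667 + (2071 - 1*(-1302)))*(2753 + W) = (-1667 + (2071 - 1*(-1302)))*(2753 + (16562 + 875*I)) = (-1667 + (2071 + 1302))*(19315 + 875*I) = (-1667 + 3373)*(19315 + 875*I) = 1706*(19315 + 875*I) = 32951390 + 1492750*I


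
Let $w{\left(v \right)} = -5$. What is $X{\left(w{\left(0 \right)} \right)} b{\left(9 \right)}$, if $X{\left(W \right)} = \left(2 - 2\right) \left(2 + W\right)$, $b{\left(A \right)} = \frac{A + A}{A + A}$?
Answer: $0$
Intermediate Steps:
$b{\left(A \right)} = 1$ ($b{\left(A \right)} = \frac{2 A}{2 A} = 2 A \frac{1}{2 A} = 1$)
$X{\left(W \right)} = 0$ ($X{\left(W \right)} = 0 \left(2 + W\right) = 0$)
$X{\left(w{\left(0 \right)} \right)} b{\left(9 \right)} = 0 \cdot 1 = 0$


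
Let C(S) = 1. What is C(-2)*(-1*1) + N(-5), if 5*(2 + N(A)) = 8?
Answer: -7/5 ≈ -1.4000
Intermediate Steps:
N(A) = -⅖ (N(A) = -2 + (⅕)*8 = -2 + 8/5 = -⅖)
C(-2)*(-1*1) + N(-5) = 1*(-1*1) - ⅖ = 1*(-1) - ⅖ = -1 - ⅖ = -7/5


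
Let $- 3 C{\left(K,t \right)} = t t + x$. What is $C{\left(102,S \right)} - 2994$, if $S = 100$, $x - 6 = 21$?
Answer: $- \frac{19009}{3} \approx -6336.3$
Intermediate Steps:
$x = 27$ ($x = 6 + 21 = 27$)
$C{\left(K,t \right)} = -9 - \frac{t^{2}}{3}$ ($C{\left(K,t \right)} = - \frac{t t + 27}{3} = - \frac{t^{2} + 27}{3} = - \frac{27 + t^{2}}{3} = -9 - \frac{t^{2}}{3}$)
$C{\left(102,S \right)} - 2994 = \left(-9 - \frac{100^{2}}{3}\right) - 2994 = \left(-9 - \frac{10000}{3}\right) - 2994 = - \frac{10027}{3} - 2994 = - \frac{19009}{3}$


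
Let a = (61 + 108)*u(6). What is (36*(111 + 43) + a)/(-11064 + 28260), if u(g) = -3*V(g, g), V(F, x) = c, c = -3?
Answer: 2355/5732 ≈ 0.41085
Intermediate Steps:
V(F, x) = -3
u(g) = 9 (u(g) = -3*(-3) = 9)
a = 1521 (a = (61 + 108)*9 = 169*9 = 1521)
(36*(111 + 43) + a)/(-11064 + 28260) = (36*(111 + 43) + 1521)/(-11064 + 28260) = (36*154 + 1521)/17196 = (5544 + 1521)*(1/17196) = 7065*(1/17196) = 2355/5732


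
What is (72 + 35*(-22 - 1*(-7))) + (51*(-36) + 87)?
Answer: -2202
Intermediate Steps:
(72 + 35*(-22 - 1*(-7))) + (51*(-36) + 87) = (72 + 35*(-22 + 7)) + (-1836 + 87) = (72 + 35*(-15)) - 1749 = (72 - 525) - 1749 = -453 - 1749 = -2202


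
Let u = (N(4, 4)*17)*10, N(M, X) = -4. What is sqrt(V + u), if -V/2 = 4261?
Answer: I*sqrt(9202) ≈ 95.927*I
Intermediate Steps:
V = -8522 (V = -2*4261 = -8522)
u = -680 (u = -4*17*10 = -68*10 = -680)
sqrt(V + u) = sqrt(-8522 - 680) = sqrt(-9202) = I*sqrt(9202)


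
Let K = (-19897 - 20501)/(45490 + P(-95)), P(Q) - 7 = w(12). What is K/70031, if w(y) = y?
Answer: -40398/3187040779 ≈ -1.2676e-5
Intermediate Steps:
P(Q) = 19 (P(Q) = 7 + 12 = 19)
K = -40398/45509 (K = (-19897 - 20501)/(45490 + 19) = -40398/45509 ≈ -0.88769)
K/70031 = -40398/45509/70031 = -40398/45509*1/70031 = -40398/3187040779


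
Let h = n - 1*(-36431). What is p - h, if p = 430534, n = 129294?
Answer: 264809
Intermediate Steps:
h = 165725 (h = 129294 - 1*(-36431) = 129294 + 36431 = 165725)
p - h = 430534 - 1*165725 = 430534 - 165725 = 264809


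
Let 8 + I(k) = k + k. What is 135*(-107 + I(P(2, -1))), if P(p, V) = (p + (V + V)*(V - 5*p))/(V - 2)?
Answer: -17685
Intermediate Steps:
P(p, V) = (p + 2*V*(V - 5*p))/(-2 + V) (P(p, V) = (p + (2*V)*(V - 5*p))/(-2 + V) = (p + 2*V*(V - 5*p))/(-2 + V))
I(k) = -8 + 2*k (I(k) = -8 + (k + k) = -8 + 2*k)
135*(-107 + I(P(2, -1))) = 135*(-107 + (-8 + 2*((2 + 2*(-1)² - 10*(-1)*2)/(-2 - 1)))) = 135*(-107 + (-8 + 2*((2 + 2*1 + 20)/(-3)))) = 135*(-107 + (-8 + 2*(-(2 + 2 + 20)/3))) = 135*(-107 + (-8 + 2*(-⅓*24))) = 135*(-107 + (-8 + 2*(-8))) = 135*(-107 + (-8 - 16)) = 135*(-107 - 24) = 135*(-131) = -17685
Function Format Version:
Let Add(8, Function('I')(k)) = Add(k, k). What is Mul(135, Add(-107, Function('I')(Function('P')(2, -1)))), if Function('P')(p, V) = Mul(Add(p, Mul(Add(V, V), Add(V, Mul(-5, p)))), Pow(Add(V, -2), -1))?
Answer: -17685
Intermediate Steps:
Function('P')(p, V) = Mul(Pow(Add(-2, V), -1), Add(p, Mul(2, V, Add(V, Mul(-5, p))))) (Function('P')(p, V) = Mul(Add(p, Mul(Mul(2, V), Add(V, Mul(-5, p)))), Pow(Add(-2, V), -1)) = Mul(Add(p, Mul(2, V, Add(V, Mul(-5, p)))), Pow(Add(-2, V), -1)) = Mul(Pow(Add(-2, V), -1), Add(p, Mul(2, V, Add(V, Mul(-5, p))))))
Function('I')(k) = Add(-8, Mul(2, k)) (Function('I')(k) = Add(-8, Add(k, k)) = Add(-8, Mul(2, k)))
Mul(135, Add(-107, Function('I')(Function('P')(2, -1)))) = Mul(135, Add(-107, Add(-8, Mul(2, Mul(Pow(Add(-2, -1), -1), Add(2, Mul(2, Pow(-1, 2)), Mul(-10, -1, 2))))))) = Mul(135, Add(-107, Add(-8, Mul(2, Mul(Pow(-3, -1), Add(2, Mul(2, 1), 20)))))) = Mul(135, Add(-107, Add(-8, Mul(2, Mul(Rational(-1, 3), Add(2, 2, 20)))))) = Mul(135, Add(-107, Add(-8, Mul(2, Mul(Rational(-1, 3), 24))))) = Mul(135, Add(-107, Add(-8, Mul(2, -8)))) = Mul(135, Add(-107, Add(-8, -16))) = Mul(135, Add(-107, -24)) = Mul(135, -131) = -17685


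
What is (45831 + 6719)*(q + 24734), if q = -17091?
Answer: 401639650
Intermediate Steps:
(45831 + 6719)*(q + 24734) = (45831 + 6719)*(-17091 + 24734) = 52550*7643 = 401639650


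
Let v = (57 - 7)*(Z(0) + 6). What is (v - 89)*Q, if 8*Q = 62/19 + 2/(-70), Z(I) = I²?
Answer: 453861/5320 ≈ 85.312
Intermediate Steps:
Q = 2151/5320 (Q = (62/19 + 2/(-70))/8 = (62*(1/19) + 2*(-1/70))/8 = (62/19 - 1/35)/8 = (⅛)*(2151/665) = 2151/5320 ≈ 0.40432)
v = 300 (v = (57 - 7)*(0² + 6) = 50*(0 + 6) = 50*6 = 300)
(v - 89)*Q = (300 - 89)*(2151/5320) = 211*(2151/5320) = 453861/5320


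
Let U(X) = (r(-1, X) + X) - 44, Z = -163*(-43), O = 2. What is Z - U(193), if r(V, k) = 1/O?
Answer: 13719/2 ≈ 6859.5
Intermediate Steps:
Z = 7009
r(V, k) = ½ (r(V, k) = 1/2 = ½)
U(X) = -87/2 + X (U(X) = (½ + X) - 44 = -87/2 + X)
Z - U(193) = 7009 - (-87/2 + 193) = 7009 - 1*299/2 = 7009 - 299/2 = 13719/2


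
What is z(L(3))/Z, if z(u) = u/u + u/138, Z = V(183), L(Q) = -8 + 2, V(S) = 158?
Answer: 11/1817 ≈ 0.0060539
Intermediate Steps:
L(Q) = -6
Z = 158
z(u) = 1 + u/138 (z(u) = 1 + u*(1/138) = 1 + u/138)
z(L(3))/Z = (1 + (1/138)*(-6))/158 = (1 - 1/23)*(1/158) = (22/23)*(1/158) = 11/1817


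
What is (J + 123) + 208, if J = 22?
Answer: 353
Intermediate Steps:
(J + 123) + 208 = (22 + 123) + 208 = 145 + 208 = 353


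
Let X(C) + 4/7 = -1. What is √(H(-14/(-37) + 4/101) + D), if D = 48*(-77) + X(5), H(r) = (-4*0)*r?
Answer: I*√181181/7 ≈ 60.808*I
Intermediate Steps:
X(C) = -11/7 (X(C) = -4/7 - 1 = -11/7)
H(r) = 0 (H(r) = 0*r = 0)
D = -25883/7 (D = 48*(-77) - 11/7 = -3696 - 11/7 = -25883/7 ≈ -3697.6)
√(H(-14/(-37) + 4/101) + D) = √(0 - 25883/7) = √(-25883/7) = I*√181181/7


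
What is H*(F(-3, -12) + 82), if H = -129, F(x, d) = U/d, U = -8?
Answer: -10664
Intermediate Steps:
F(x, d) = -8/d
H*(F(-3, -12) + 82) = -129*(-8/(-12) + 82) = -129*(-8*(-1/12) + 82) = -129*(⅔ + 82) = -129*248/3 = -10664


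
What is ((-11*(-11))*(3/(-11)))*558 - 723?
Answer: -19137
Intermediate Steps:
((-11*(-11))*(3/(-11)))*558 - 723 = (121*(3*(-1/11)))*558 - 723 = (121*(-3/11))*558 - 723 = -33*558 - 723 = -18414 - 723 = -19137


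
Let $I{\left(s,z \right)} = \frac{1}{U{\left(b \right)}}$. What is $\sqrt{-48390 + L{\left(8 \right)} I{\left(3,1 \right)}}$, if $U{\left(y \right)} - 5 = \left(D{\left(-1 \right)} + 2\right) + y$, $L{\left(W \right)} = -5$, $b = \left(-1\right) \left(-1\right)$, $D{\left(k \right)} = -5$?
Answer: $\frac{5 i \sqrt{17421}}{3} \approx 219.98 i$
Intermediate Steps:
$b = 1$
$U{\left(y \right)} = 2 + y$ ($U{\left(y \right)} = 5 + \left(\left(-5 + 2\right) + y\right) = 5 + \left(-3 + y\right) = 2 + y$)
$I{\left(s,z \right)} = \frac{1}{3}$ ($I{\left(s,z \right)} = \frac{1}{2 + 1} = \frac{1}{3}$)
$\sqrt{-48390 + L{\left(8 \right)} I{\left(3,1 \right)}} = \sqrt{-48390 - \frac{5}{3}} = \sqrt{- \frac{145175}{3}} = \frac{5 i \sqrt{17421}}{3}$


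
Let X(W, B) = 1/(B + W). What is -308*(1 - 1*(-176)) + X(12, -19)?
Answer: -381613/7 ≈ -54516.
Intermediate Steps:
-308*(1 - 1*(-176)) + X(12, -19) = -308*(1 - 1*(-176)) + 1/(-19 + 12) = -308*(1 + 176) + 1/(-7) = -308*177 - ⅐ = -54516 - ⅐ = -381613/7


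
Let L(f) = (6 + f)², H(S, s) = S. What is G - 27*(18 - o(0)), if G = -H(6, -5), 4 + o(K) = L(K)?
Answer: 372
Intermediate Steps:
o(K) = -4 + (6 + K)²
G = -6 (G = -1*6 = -6)
G - 27*(18 - o(0)) = -6 - 27*(18 - (-4 + (6 + 0)²)) = -6 - 27*(18 - (-4 + 6²)) = -6 - 27*(18 - (-4 + 36)) = -6 - 27*(18 - 1*32) = -6 - 27*(18 - 32) = -6 - 27*(-14) = -6 + 378 = 372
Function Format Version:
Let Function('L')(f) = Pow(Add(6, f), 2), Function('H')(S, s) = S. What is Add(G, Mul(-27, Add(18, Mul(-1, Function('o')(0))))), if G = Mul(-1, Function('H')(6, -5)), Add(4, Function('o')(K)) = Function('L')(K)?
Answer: 372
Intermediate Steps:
Function('o')(K) = Add(-4, Pow(Add(6, K), 2))
G = -6 (G = Mul(-1, 6) = -6)
Add(G, Mul(-27, Add(18, Mul(-1, Function('o')(0))))) = Add(-6, Mul(-27, Add(18, Mul(-1, Add(-4, Pow(Add(6, 0), 2)))))) = Add(-6, Mul(-27, Add(18, Mul(-1, Add(-4, Pow(6, 2)))))) = Add(-6, Mul(-27, Add(18, Mul(-1, Add(-4, 36))))) = Add(-6, Mul(-27, Add(18, Mul(-1, 32)))) = Add(-6, Mul(-27, Add(18, -32))) = Add(-6, Mul(-27, -14)) = Add(-6, 378) = 372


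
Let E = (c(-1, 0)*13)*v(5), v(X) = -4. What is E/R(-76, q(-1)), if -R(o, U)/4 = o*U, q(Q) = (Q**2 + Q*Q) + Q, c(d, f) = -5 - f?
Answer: 65/76 ≈ 0.85526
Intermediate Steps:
E = 260 (E = ((-5 - 1*0)*13)*(-4) = ((-5 + 0)*13)*(-4) = -5*13*(-4) = -65*(-4) = 260)
q(Q) = Q + 2*Q**2 (q(Q) = (Q**2 + Q**2) + Q = 2*Q**2 + Q = Q + 2*Q**2)
R(o, U) = -4*U*o (R(o, U) = -4*o*U = -4*U*o)
E/R(-76, q(-1)) = 260/((-4*(-(1 + 2*(-1)))*(-76))) = 260/((-4*(-(1 - 2))*(-76))) = 260/((-4*(-1*(-1))*(-76))) = 260/((-4*1*(-76))) = 260/304 = 260*(1/304) = 65/76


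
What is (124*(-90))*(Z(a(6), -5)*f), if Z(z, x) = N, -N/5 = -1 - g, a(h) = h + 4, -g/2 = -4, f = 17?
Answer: -8537400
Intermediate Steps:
g = 8 (g = -2*(-4) = 8)
a(h) = 4 + h
N = 45 (N = -5*(-1 - 1*8) = -5*(-1 - 8) = -5*(-9) = 45)
Z(z, x) = 45
(124*(-90))*(Z(a(6), -5)*f) = (124*(-90))*(45*17) = -11160*765 = -8537400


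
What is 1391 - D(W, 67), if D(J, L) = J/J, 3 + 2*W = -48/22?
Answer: 1390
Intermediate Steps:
W = -57/22 (W = -3/2 + (-48/22)/2 = -3/2 + (-1*24/11)/2 = -3/2 + (½)*(-24/11) = -3/2 - 12/11 = -57/22 ≈ -2.5909)
D(J, L) = 1
1391 - D(W, 67) = 1391 - 1*1 = 1391 - 1 = 1390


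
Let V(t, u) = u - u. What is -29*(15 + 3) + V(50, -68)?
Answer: -522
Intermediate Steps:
V(t, u) = 0
-29*(15 + 3) + V(50, -68) = -29*(15 + 3) + 0 = -29*18 + 0 = -522 + 0 = -522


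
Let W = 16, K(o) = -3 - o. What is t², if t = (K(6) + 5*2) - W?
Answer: 225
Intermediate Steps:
t = -15 (t = ((-3 - 1*6) + 5*2) - 1*16 = ((-3 - 6) + 10) - 16 = (-9 + 10) - 16 = 1 - 16 = -15)
t² = (-15)² = 225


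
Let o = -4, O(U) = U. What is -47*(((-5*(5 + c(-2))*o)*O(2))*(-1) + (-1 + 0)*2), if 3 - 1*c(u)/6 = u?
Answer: 65894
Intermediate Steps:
c(u) = 18 - 6*u
-47*(((-5*(5 + c(-2))*o)*O(2))*(-1) + (-1 + 0)*2) = -47*((-5*(5 + (18 - 6*(-2)))*(-4)*2)*(-1) + (-1 + 0)*2) = -47*((-5*(5 + (18 + 12))*(-4)*2)*(-1) - 1*2) = -47*((-5*(5 + 30)*(-4)*2)*(-1) - 2) = -47*((-175*(-4)*2)*(-1) - 2) = -47*((-5*(-140)*2)*(-1) - 2) = -47*((700*2)*(-1) - 2) = -47*(1400*(-1) - 2) = -47*(-1400 - 2) = -47*(-1402) = 65894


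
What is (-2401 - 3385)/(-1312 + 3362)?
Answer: -2893/1025 ≈ -2.8224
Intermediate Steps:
(-2401 - 3385)/(-1312 + 3362) = -5786/2050 = -5786*1/2050 = -2893/1025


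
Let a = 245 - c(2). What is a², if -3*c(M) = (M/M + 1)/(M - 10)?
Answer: 8637721/144 ≈ 59984.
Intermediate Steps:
c(M) = -2/(3*(-10 + M)) (c(M) = -(M/M + 1)/(3*(M - 10)) = -(1 + 1)/(3*(-10 + M)) = -2/(3*(-10 + M)))
a = 2939/12 (a = 245 - (-2)/(-30 + 3*2) = 245 - (-2)/(-30 + 6) = 245 - (-2)/(-24) = 245 - (-2)*(-1)/24 = 245 - 1*1/12 = 245 - 1/12 = 2939/12 ≈ 244.92)
a² = (2939/12)² = 8637721/144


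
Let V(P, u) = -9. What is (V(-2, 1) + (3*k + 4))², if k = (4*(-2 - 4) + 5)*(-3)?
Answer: 27556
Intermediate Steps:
k = 57 (k = (4*(-6) + 5)*(-3) = (-24 + 5)*(-3) = -19*(-3) = 57)
(V(-2, 1) + (3*k + 4))² = (-9 + (3*57 + 4))² = (-9 + (171 + 4))² = (-9 + 175)² = 166² = 27556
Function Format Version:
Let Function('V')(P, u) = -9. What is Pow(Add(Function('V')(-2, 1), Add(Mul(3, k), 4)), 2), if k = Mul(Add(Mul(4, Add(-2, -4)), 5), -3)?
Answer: 27556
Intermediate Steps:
k = 57 (k = Mul(Add(Mul(4, -6), 5), -3) = Mul(Add(-24, 5), -3) = Mul(-19, -3) = 57)
Pow(Add(Function('V')(-2, 1), Add(Mul(3, k), 4)), 2) = Pow(Add(-9, Add(Mul(3, 57), 4)), 2) = Pow(Add(-9, Add(171, 4)), 2) = Pow(Add(-9, 175), 2) = Pow(166, 2) = 27556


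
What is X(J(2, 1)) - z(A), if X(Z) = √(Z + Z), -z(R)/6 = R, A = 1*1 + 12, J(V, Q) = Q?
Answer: 78 + √2 ≈ 79.414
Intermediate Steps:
A = 13 (A = 1 + 12 = 13)
z(R) = -6*R
X(Z) = √2*√Z (X(Z) = √(2*Z) = √2*√Z)
X(J(2, 1)) - z(A) = √2*√1 - (-6)*13 = √2*1 - 1*(-78) = √2 + 78 = 78 + √2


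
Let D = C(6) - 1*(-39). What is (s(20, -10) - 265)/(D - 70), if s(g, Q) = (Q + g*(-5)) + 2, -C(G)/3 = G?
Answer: 373/49 ≈ 7.6122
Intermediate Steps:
C(G) = -3*G
s(g, Q) = 2 + Q - 5*g (s(g, Q) = (Q - 5*g) + 2 = 2 + Q - 5*g)
D = 21 (D = -3*6 - 1*(-39) = -18 + 39 = 21)
(s(20, -10) - 265)/(D - 70) = ((2 - 10 - 5*20) - 265)/(21 - 70) = ((2 - 10 - 100) - 265)/(-49) = (-108 - 265)*(-1/49) = -373*(-1/49) = 373/49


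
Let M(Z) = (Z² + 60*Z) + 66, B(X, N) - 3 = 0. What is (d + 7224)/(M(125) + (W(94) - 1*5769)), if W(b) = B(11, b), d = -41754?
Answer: -6906/3485 ≈ -1.9816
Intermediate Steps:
B(X, N) = 3 (B(X, N) = 3 + 0 = 3)
W(b) = 3
M(Z) = 66 + Z² + 60*Z
(d + 7224)/(M(125) + (W(94) - 1*5769)) = (-41754 + 7224)/((66 + 125² + 60*125) + (3 - 1*5769)) = -34530/((66 + 15625 + 7500) + (3 - 5769)) = -34530/(23191 - 5766) = -34530/17425 = -34530*1/17425 = -6906/3485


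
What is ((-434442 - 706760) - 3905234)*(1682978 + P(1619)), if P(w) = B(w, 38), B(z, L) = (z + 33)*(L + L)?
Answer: -9126630899080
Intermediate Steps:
B(z, L) = 2*L*(33 + z) (B(z, L) = (33 + z)*(2*L) = 2*L*(33 + z))
P(w) = 2508 + 76*w (P(w) = 2*38*(33 + w) = 2508 + 76*w)
((-434442 - 706760) - 3905234)*(1682978 + P(1619)) = ((-434442 - 706760) - 3905234)*(1682978 + (2508 + 76*1619)) = (-1141202 - 3905234)*(1682978 + (2508 + 123044)) = -5046436*(1682978 + 125552) = -5046436*1808530 = -9126630899080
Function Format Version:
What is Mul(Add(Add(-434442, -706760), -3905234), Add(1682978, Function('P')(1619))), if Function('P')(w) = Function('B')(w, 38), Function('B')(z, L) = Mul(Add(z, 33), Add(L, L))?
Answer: -9126630899080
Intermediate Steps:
Function('B')(z, L) = Mul(2, L, Add(33, z)) (Function('B')(z, L) = Mul(Add(33, z), Mul(2, L)) = Mul(2, L, Add(33, z)))
Function('P')(w) = Add(2508, Mul(76, w)) (Function('P')(w) = Mul(2, 38, Add(33, w)) = Add(2508, Mul(76, w)))
Mul(Add(Add(-434442, -706760), -3905234), Add(1682978, Function('P')(1619))) = Mul(Add(Add(-434442, -706760), -3905234), Add(1682978, Add(2508, Mul(76, 1619)))) = Mul(Add(-1141202, -3905234), Add(1682978, Add(2508, 123044))) = Mul(-5046436, Add(1682978, 125552)) = Mul(-5046436, 1808530) = -9126630899080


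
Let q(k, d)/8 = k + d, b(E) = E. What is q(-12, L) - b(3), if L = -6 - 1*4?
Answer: -179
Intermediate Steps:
L = -10 (L = -6 - 4 = -10)
q(k, d) = 8*d + 8*k (q(k, d) = 8*(k + d) = 8*(d + k) = 8*d + 8*k)
q(-12, L) - b(3) = (8*(-10) + 8*(-12)) - 1*3 = (-80 - 96) - 3 = -176 - 3 = -179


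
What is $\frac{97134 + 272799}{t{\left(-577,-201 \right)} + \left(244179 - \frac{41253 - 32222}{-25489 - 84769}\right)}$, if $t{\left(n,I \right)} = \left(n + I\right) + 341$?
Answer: $\frac{13596024238}{8958171489} \approx 1.5177$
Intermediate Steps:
$t{\left(n,I \right)} = 341 + I + n$ ($t{\left(n,I \right)} = \left(I + n\right) + 341 = 341 + I + n$)
$\frac{97134 + 272799}{t{\left(-577,-201 \right)} + \left(244179 - \frac{41253 - 32222}{-25489 - 84769}\right)} = \frac{97134 + 272799}{\left(341 - 201 - 577\right) + \left(244179 - \frac{41253 - 32222}{-25489 - 84769}\right)} = \frac{369933}{-437 + \left(244179 - \frac{9031}{-110258}\right)} = \frac{369933}{-437 + \left(244179 - 9031 \left(- \frac{1}{110258}\right)\right)} = \frac{369933}{-437 + \left(244179 - - \frac{9031}{110258}\right)} = \frac{369933}{-437 + \left(244179 + \frac{9031}{110258}\right)} = \frac{369933}{-437 + \frac{26922697213}{110258}} = \frac{369933}{\frac{26874514467}{110258}} = 369933 \cdot \frac{110258}{26874514467} = \frac{13596024238}{8958171489}$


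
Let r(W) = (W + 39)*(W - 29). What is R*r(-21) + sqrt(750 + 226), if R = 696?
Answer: -626400 + 4*sqrt(61) ≈ -6.2637e+5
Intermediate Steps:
r(W) = (-29 + W)*(39 + W) (r(W) = (39 + W)*(-29 + W) = (-29 + W)*(39 + W))
R*r(-21) + sqrt(750 + 226) = 696*(-1131 + (-21)**2 + 10*(-21)) + sqrt(750 + 226) = 696*(-1131 + 441 - 210) + sqrt(976) = 696*(-900) + 4*sqrt(61) = -626400 + 4*sqrt(61)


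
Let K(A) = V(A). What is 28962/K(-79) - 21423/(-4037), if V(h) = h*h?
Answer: 250620537/25194917 ≈ 9.9473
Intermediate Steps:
V(h) = h²
K(A) = A²
28962/K(-79) - 21423/(-4037) = 28962/((-79)²) - 21423/(-4037) = 28962/6241 - 21423*(-1/4037) = 28962*(1/6241) + 21423/4037 = 28962/6241 + 21423/4037 = 250620537/25194917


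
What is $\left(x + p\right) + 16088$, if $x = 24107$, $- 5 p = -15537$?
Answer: $\frac{216512}{5} \approx 43302.0$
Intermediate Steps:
$p = \frac{15537}{5}$ ($p = \left(- \frac{1}{5}\right) \left(-15537\right) = \frac{15537}{5} \approx 3107.4$)
$\left(x + p\right) + 16088 = \left(24107 + \frac{15537}{5}\right) + 16088 = \frac{136072}{5} + 16088 = \frac{216512}{5}$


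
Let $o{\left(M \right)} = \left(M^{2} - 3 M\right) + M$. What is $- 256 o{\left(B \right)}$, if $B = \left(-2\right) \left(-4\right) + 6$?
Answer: $-43008$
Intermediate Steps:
$B = 14$ ($B = 8 + 6 = 14$)
$o{\left(M \right)} = M^{2} - 2 M$
$- 256 o{\left(B \right)} = - 256 \cdot 14 \left(-2 + 14\right) = - 256 \cdot 14 \cdot 12 = \left(-256\right) 168 = -43008$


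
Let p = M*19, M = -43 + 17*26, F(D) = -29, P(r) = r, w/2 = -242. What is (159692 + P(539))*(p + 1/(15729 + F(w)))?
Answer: 19070966172931/15700 ≈ 1.2147e+9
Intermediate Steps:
w = -484 (w = 2*(-242) = -484)
M = 399 (M = -43 + 442 = 399)
p = 7581 (p = 399*19 = 7581)
(159692 + P(539))*(p + 1/(15729 + F(w))) = (159692 + 539)*(7581 + 1/(15729 - 29)) = 160231*(7581 + 1/15700) = 160231*(119021701/15700) = 19070966172931/15700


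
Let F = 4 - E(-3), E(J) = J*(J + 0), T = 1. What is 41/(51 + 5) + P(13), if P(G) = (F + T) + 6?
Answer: 153/56 ≈ 2.7321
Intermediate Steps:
E(J) = J² (E(J) = J*J = J²)
F = -5 (F = 4 - 1*(-3)² = 4 - 1*9 = 4 - 9 = -5)
P(G) = 2 (P(G) = (-5 + 1) + 6 = -4 + 6 = 2)
41/(51 + 5) + P(13) = 41/(51 + 5) + 2 = 41/56 + 2 = 153/56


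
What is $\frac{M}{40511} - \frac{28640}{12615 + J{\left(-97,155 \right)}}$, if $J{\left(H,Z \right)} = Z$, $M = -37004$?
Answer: $- \frac{163277612}{51732547} \approx -3.1562$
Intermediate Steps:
$\frac{M}{40511} - \frac{28640}{12615 + J{\left(-97,155 \right)}} = - \frac{37004}{40511} - \frac{28640}{12615 + 155} = \left(-37004\right) \frac{1}{40511} - \frac{28640}{12770} = - \frac{37004}{40511} - \frac{2864}{1277} = - \frac{163277612}{51732547}$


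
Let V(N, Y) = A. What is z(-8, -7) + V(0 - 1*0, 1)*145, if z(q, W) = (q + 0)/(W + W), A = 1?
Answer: 1019/7 ≈ 145.57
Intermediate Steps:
V(N, Y) = 1
z(q, W) = q/(2*W) (z(q, W) = q/((2*W)) = q*(1/(2*W)) = q/(2*W))
z(-8, -7) + V(0 - 1*0, 1)*145 = (½)*(-8)/(-7) + 1*145 = (½)*(-8)*(-⅐) + 145 = 4/7 + 145 = 1019/7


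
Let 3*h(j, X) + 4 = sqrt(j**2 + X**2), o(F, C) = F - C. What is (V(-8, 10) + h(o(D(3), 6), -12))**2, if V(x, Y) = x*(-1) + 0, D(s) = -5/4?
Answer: (80 + sqrt(3145))**2/144 ≈ 128.60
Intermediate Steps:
D(s) = -5/4 (D(s) = -5*1/4 = -5/4)
V(x, Y) = -x (V(x, Y) = -x + 0 = -x)
h(j, X) = -4/3 + sqrt(X**2 + j**2)/3 (h(j, X) = -4/3 + sqrt(j**2 + X**2)/3 = -4/3 + sqrt(X**2 + j**2)/3)
(V(-8, 10) + h(o(D(3), 6), -12))**2 = (-1*(-8) + (-4/3 + sqrt((-12)**2 + (-5/4 - 1*6)**2)/3))**2 = (8 + (-4/3 + sqrt(144 + (-5/4 - 6)**2)/3))**2 = (8 + (-4/3 + sqrt(144 + (-29/4)**2)/3))**2 = (8 + (-4/3 + sqrt(144 + 841/16)/3))**2 = (8 + (-4/3 + sqrt(3145/16)/3))**2 = (8 + (-4/3 + (sqrt(3145)/4)/3))**2 = (8 + (-4/3 + sqrt(3145)/12))**2 = (20/3 + sqrt(3145)/12)**2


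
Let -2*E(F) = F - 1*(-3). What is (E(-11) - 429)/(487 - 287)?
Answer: -17/8 ≈ -2.1250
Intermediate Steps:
E(F) = -3/2 - F/2 (E(F) = -(F - 1*(-3))/2 = -(F + 3)/2 = -(3 + F)/2 = -3/2 - F/2)
(E(-11) - 429)/(487 - 287) = ((-3/2 - 1/2*(-11)) - 429)/(487 - 287) = ((-3/2 + 11/2) - 429)/200 = (4 - 429)*(1/200) = -425*1/200 = -17/8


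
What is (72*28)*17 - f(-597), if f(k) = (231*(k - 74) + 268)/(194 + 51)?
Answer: 8551373/245 ≈ 34904.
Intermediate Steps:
f(k) = -16826/245 + 33*k/35 (f(k) = (231*(-74 + k) + 268)/245 = ((-17094 + 231*k) + 268)*(1/245) = (-16826 + 231*k)*(1/245) = -16826/245 + 33*k/35)
(72*28)*17 - f(-597) = (72*28)*17 - (-16826/245 + (33/35)*(-597)) = 2016*17 - (-16826/245 - 19701/35) = 34272 - 1*(-154733/245) = 34272 + 154733/245 = 8551373/245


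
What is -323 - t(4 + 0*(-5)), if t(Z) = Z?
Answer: -327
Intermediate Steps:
-323 - t(4 + 0*(-5)) = -323 - (4 + 0*(-5)) = -323 - (4 + 0) = -323 - 1*4 = -323 - 4 = -327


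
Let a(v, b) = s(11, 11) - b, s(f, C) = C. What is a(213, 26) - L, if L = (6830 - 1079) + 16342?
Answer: -22108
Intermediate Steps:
L = 22093 (L = 5751 + 16342 = 22093)
a(v, b) = 11 - b
a(213, 26) - L = (11 - 1*26) - 1*22093 = (11 - 26) - 22093 = -15 - 22093 = -22108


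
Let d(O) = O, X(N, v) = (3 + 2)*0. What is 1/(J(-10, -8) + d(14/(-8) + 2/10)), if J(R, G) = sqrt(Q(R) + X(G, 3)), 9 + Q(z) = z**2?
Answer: 620/35439 + 400*sqrt(91)/35439 ≈ 0.12517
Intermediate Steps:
X(N, v) = 0 (X(N, v) = 5*0 = 0)
Q(z) = -9 + z**2
J(R, G) = sqrt(-9 + R**2) (J(R, G) = sqrt((-9 + R**2) + 0) = sqrt(-9 + R**2))
1/(J(-10, -8) + d(14/(-8) + 2/10)) = 1/(sqrt(-9 + (-10)**2) + (14/(-8) + 2/10)) = 1/(sqrt(-9 + 100) + (14*(-1/8) + 2*(1/10))) = 1/(sqrt(91) + (-7/4 + 1/5)) = 1/(sqrt(91) - 31/20) = 1/(-31/20 + sqrt(91))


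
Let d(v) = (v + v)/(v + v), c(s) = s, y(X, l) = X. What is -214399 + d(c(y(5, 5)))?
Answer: -214398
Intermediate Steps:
d(v) = 1 (d(v) = (2*v)/((2*v)) = (2*v)*(1/(2*v)) = 1)
-214399 + d(c(y(5, 5))) = -214399 + 1 = -214398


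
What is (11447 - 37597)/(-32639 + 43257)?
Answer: -13075/5309 ≈ -2.4628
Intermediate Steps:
(11447 - 37597)/(-32639 + 43257) = -26150/10618 = -26150*1/10618 = -13075/5309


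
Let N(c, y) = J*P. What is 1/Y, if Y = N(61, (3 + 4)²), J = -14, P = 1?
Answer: -1/14 ≈ -0.071429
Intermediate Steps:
N(c, y) = -14 (N(c, y) = -14*1 = -14)
Y = -14
1/Y = 1/(-14) = -1/14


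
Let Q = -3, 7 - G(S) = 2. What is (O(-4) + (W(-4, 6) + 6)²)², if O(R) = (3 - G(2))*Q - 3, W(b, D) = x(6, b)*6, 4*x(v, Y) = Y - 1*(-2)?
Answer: 144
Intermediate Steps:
x(v, Y) = ½ + Y/4 (x(v, Y) = (Y - 1*(-2))/4 = (Y + 2)/4 = (2 + Y)/4 = ½ + Y/4)
G(S) = 5 (G(S) = 7 - 1*2 = 7 - 2 = 5)
W(b, D) = 3 + 3*b/2 (W(b, D) = (½ + b/4)*6 = 3 + 3*b/2)
O(R) = 3 (O(R) = (3 - 1*5)*(-3) - 3 = (3 - 5)*(-3) - 3 = -2*(-3) - 3 = 6 - 3 = 3)
(O(-4) + (W(-4, 6) + 6)²)² = (3 + ((3 + (3/2)*(-4)) + 6)²)² = (3 + ((3 - 6) + 6)²)² = (3 + (-3 + 6)²)² = (3 + 3²)² = (3 + 9)² = 12² = 144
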